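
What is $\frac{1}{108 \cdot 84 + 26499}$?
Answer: $\frac{1}{35571} \approx 2.8113 \cdot 10^{-5}$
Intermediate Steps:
$\frac{1}{108 \cdot 84 + 26499} = \frac{1}{9072 + 26499} = \frac{1}{35571}$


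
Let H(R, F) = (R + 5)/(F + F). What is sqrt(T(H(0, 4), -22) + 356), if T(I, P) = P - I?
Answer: sqrt(5334)/4 ≈ 18.259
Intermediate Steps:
H(R, F) = (5 + R)/(2*F) (H(R, F) = (5 + R)/((2*F)) = (5 + R)*(1/(2*F)) = (5 + R)/(2*F))
sqrt(T(H(0, 4), -22) + 356) = sqrt((-22 - (5 + 0)/(2*4)) + 356) = sqrt((-22 - 5/(2*4)) + 356) = sqrt((-22 - 1*5/8) + 356) = sqrt((-22 - 5/8) + 356) = sqrt(-181/8 + 356) = sqrt(2667/8) = sqrt(5334)/4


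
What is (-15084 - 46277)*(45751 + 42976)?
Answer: -5444377447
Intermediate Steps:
(-15084 - 46277)*(45751 + 42976) = -61361*88727 = -5444377447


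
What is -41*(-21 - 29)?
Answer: 2050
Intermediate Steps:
-41*(-21 - 29) = -41*(-50) = -1*(-2050) = 2050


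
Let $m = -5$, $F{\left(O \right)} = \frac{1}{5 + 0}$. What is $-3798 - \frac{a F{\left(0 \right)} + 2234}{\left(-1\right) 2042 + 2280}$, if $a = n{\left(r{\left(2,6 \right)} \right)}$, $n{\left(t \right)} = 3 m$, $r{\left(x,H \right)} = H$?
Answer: $- \frac{906155}{238} \approx -3807.4$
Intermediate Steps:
$F{\left(O \right)} = \frac{1}{5}$
$n{\left(t \right)} = -15$ ($n{\left(t \right)} = 3 \left(-5\right) = -15$)
$a = -15$
$-3798 - \frac{a F{\left(0 \right)} + 2234}{\left(-1\right) 2042 + 2280} = -3798 - \frac{\left(-15\right) \frac{1}{5} + 2234}{\left(-1\right) 2042 + 2280} = -3798 - \frac{-3 + 2234}{-2042 + 2280} = -3798 - \frac{2231}{238} = - \frac{906155}{238}$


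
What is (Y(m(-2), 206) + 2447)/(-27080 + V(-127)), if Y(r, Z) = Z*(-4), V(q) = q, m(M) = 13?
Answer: -541/9069 ≈ -0.059654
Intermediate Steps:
Y(r, Z) = -4*Z
(Y(m(-2), 206) + 2447)/(-27080 + V(-127)) = (-4*206 + 2447)/(-27080 - 127) = (-824 + 2447)/(-27207) = 1623*(-1/27207) = -541/9069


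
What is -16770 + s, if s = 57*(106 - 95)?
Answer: -16143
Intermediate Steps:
s = 627 (s = 57*11 = 627)
-16770 + s = -16770 + 627 = -16143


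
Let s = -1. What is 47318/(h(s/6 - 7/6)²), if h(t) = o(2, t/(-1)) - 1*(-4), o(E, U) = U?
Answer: 212931/128 ≈ 1663.5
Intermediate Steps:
h(t) = 4 - t (h(t) = t/(-1) - 1*(-4) = t*(-1) + 4 = -t + 4 = 4 - t)
47318/(h(s/6 - 7/6)²) = 47318/((4 - (-1/6 - 7/6))²) = 47318/((4 - (-1*⅙ - 7*⅙))²) = 47318/((4 - (-⅙ - 7/6))²) = 47318/((4 - 1*(-4/3))²) = 47318/((4 + 4/3)²) = 47318/((16/3)²) = 47318/(256/9) = 47318*(9/256) = 212931/128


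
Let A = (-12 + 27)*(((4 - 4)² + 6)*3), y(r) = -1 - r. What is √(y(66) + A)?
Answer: √203 ≈ 14.248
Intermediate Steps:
A = 270 (A = 15*((0² + 6)*3) = 15*((0 + 6)*3) = 15*(6*3) = 15*18 = 270)
√(y(66) + A) = √((-1 - 1*66) + 270) = √((-1 - 66) + 270) = √(-67 + 270) = √203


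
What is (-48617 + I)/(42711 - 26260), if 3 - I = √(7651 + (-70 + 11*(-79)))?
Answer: -48614/16451 - 2*√1678/16451 ≈ -2.9601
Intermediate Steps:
I = 3 - 2*√1678 (I = 3 - √(7651 + (-70 + 11*(-79))) = 3 - √(7651 + (-70 - 869)) = 3 - √(7651 - 939) = 3 - √6712 = 3 - 2*√1678 ≈ -78.927)
(-48617 + I)/(42711 - 26260) = (-48617 + (3 - 2*√1678))/(42711 - 26260) = (-48614 - 2*√1678)/16451 = (-48614 - 2*√1678)*(1/16451) = -48614/16451 - 2*√1678/16451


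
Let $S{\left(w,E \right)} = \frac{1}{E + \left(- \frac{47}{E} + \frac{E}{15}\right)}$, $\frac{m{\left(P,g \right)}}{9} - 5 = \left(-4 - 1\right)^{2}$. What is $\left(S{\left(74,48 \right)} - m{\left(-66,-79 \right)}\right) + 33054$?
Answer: $\frac{395145792}{12053} \approx 32784.0$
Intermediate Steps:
$m{\left(P,g \right)} = 270$ ($m{\left(P,g \right)} = 45 + 9 \left(-4 - 1\right)^{2} = 45 + 9 \left(-5\right)^{2} = 45 + 9 \cdot 25 = 45 + 225 = 270$)
$S{\left(w,E \right)} = \frac{1}{- \frac{47}{E} + \frac{16 E}{15}}$ ($S{\left(w,E \right)} = \frac{1}{E + \left(- \frac{47}{E} + E \frac{1}{15}\right)} = \frac{1}{E + \left(- \frac{47}{E} + \frac{E}{15}\right)} = \frac{1}{- \frac{47}{E} + \frac{16 E}{15}}$)
$\left(S{\left(74,48 \right)} - m{\left(-66,-79 \right)}\right) + 33054 = \left(15 \cdot 48 \frac{1}{-705 + 16 \cdot 48^{2}} - 270\right) + 33054 = \left(15 \cdot 48 \frac{1}{-705 + 16 \cdot 2304} - 270\right) + 33054 = \left(15 \cdot 48 \frac{1}{-705 + 36864} - 270\right) + 33054 = \left(15 \cdot 48 \cdot \frac{1}{36159} - 270\right) + 33054 = \left(\frac{240}{12053} - 270\right) + 33054 = - \frac{3254070}{12053} + 33054 = \frac{395145792}{12053}$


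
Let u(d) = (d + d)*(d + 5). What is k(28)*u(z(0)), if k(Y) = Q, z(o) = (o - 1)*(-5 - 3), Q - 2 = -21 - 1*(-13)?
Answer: -1248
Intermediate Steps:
Q = -6 (Q = 2 + (-21 - 1*(-13)) = 2 + (-21 + 13) = 2 - 8 = -6)
z(o) = 8 - 8*o (z(o) = (-1 + o)*(-8) = 8 - 8*o)
k(Y) = -6
u(d) = 2*d*(5 + d) (u(d) = (2*d)*(5 + d) = 2*d*(5 + d))
k(28)*u(z(0)) = -12*(8 - 8*0)*(5 + (8 - 8*0)) = -12*(8 + 0)*(5 + (8 + 0)) = -12*8*(5 + 8) = -12*8*13 = -6*208 = -1248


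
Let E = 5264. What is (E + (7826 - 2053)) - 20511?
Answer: -9474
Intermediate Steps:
(E + (7826 - 2053)) - 20511 = (5264 + (7826 - 2053)) - 20511 = (5264 + 5773) - 20511 = 11037 - 20511 = -9474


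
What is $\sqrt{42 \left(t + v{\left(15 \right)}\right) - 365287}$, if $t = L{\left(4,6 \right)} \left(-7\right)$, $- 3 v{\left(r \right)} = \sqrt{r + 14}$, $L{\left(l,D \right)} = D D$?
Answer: $\sqrt{-375871 - 14 \sqrt{29}} \approx 613.14 i$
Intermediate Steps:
$L{\left(l,D \right)} = D^{2}$
$v{\left(r \right)} = - \frac{\sqrt{14 + r}}{3}$ ($v{\left(r \right)} = - \frac{\sqrt{r + 14}}{3} = - \frac{\sqrt{14 + r}}{3}$)
$t = -252$ ($t = 6^{2} \left(-7\right) = 36 \left(-7\right) = -252$)
$\sqrt{42 \left(t + v{\left(15 \right)}\right) - 365287} = \sqrt{42 \left(-252 - \frac{\sqrt{14 + 15}}{3}\right) - 365287} = \sqrt{42 \left(-252 - \frac{\sqrt{29}}{3}\right) - 365287} = \sqrt{\left(-10584 - 14 \sqrt{29}\right) - 365287} = \sqrt{-375871 - 14 \sqrt{29}}$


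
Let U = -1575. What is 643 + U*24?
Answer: -37157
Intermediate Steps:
643 + U*24 = 643 - 1575*24 = 643 - 37800 = -37157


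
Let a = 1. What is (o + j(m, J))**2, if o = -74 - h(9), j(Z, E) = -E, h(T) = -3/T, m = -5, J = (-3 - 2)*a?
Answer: 42436/9 ≈ 4715.1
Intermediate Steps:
J = -5 (J = (-3 - 2)*1 = -5*1 = -5)
o = -221/3 (o = -74 - (-3)/9 = -74 - 1*(-1/3) = -74 + 1/3 = -221/3 ≈ -73.667)
(o + j(m, J))**2 = (-221/3 - 1*(-5))**2 = (-221/3 + 5)**2 = (-206/3)**2 = 42436/9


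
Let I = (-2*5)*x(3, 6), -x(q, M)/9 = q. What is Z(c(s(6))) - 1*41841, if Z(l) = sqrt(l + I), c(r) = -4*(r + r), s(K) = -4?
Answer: -41841 + sqrt(302) ≈ -41824.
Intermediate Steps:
x(q, M) = -9*q
c(r) = -8*r
I = 270 (I = (-2*5)*(-9*3) = -10*(-27) = 270)
Z(l) = sqrt(270 + l) (Z(l) = sqrt(l + 270) = sqrt(270 + l))
Z(c(s(6))) - 1*41841 = sqrt(270 - 8*(-4)) - 1*41841 = sqrt(270 + 32) - 41841 = sqrt(302) - 41841 = -41841 + sqrt(302)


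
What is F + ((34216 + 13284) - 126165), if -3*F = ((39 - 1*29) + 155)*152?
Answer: -87025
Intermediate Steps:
F = -8360 (F = -((39 - 1*29) + 155)*152/3 = -((39 - 29) + 155)*152/3 = -(10 + 155)*152/3 = -55*152 = -⅓*25080 = -8360)
F + ((34216 + 13284) - 126165) = -8360 + ((34216 + 13284) - 126165) = -8360 + (47500 - 126165) = -8360 - 78665 = -87025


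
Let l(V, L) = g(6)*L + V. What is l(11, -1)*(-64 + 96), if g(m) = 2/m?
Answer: 1024/3 ≈ 341.33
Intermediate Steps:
l(V, L) = V + L/3 (l(V, L) = (2/6)*L + V = (2*(1/6))*L + V = L/3 + V = V + L/3)
l(11, -1)*(-64 + 96) = (11 + (1/3)*(-1))*(-64 + 96) = (11 - 1/3)*32 = (32/3)*32 = 1024/3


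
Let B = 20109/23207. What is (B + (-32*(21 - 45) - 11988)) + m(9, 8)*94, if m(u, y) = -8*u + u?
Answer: -397794285/23207 ≈ -17141.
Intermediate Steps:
B = 20109/23207 (B = 20109*(1/23207) = 20109/23207 ≈ 0.86651)
m(u, y) = -7*u
(B + (-32*(21 - 45) - 11988)) + m(9, 8)*94 = (20109/23207 + (-32*(21 - 45) - 11988)) - 7*9*94 = (20109/23207 + (-32*(-24) - 11988)) - 63*94 = (20109/23207 + (768 - 11988)) - 5922 = (20109/23207 - 11220) - 5922 = -260362431/23207 - 5922 = -397794285/23207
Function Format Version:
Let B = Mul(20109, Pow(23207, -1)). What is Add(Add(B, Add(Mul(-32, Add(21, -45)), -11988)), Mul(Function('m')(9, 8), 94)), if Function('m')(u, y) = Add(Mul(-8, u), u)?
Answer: Rational(-397794285, 23207) ≈ -17141.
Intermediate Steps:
B = Rational(20109, 23207) (B = Mul(20109, Rational(1, 23207)) = Rational(20109, 23207) ≈ 0.86651)
Function('m')(u, y) = Mul(-7, u)
Add(Add(B, Add(Mul(-32, Add(21, -45)), -11988)), Mul(Function('m')(9, 8), 94)) = Add(Add(Rational(20109, 23207), Add(Mul(-32, Add(21, -45)), -11988)), Mul(Mul(-7, 9), 94)) = Add(Add(Rational(20109, 23207), Add(Mul(-32, -24), -11988)), Mul(-63, 94)) = Add(Add(Rational(20109, 23207), Add(768, -11988)), -5922) = Add(Add(Rational(20109, 23207), -11220), -5922) = Add(Rational(-260362431, 23207), -5922) = Rational(-397794285, 23207)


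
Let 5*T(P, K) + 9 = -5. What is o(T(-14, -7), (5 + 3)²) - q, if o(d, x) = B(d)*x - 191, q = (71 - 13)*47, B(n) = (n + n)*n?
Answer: -47837/25 ≈ -1913.5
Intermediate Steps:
T(P, K) = -14/5 (T(P, K) = -9/5 + (⅕)*(-5) = -9/5 - 1 = -14/5)
B(n) = 2*n² (B(n) = (2*n)*n = 2*n²)
q = 2726 (q = 58*47 = 2726)
o(d, x) = -191 + 2*x*d² (o(d, x) = (2*d²)*x - 191 = 2*x*d² - 191 = -191 + 2*x*d²)
o(T(-14, -7), (5 + 3)²) - q = (-191 + 2*(5 + 3)²*(-14/5)²) - 1*2726 = (-191 + 2*8²*(196/25)) - 2726 = (-191 + 2*64*(196/25)) - 2726 = (-191 + 25088/25) - 2726 = 20313/25 - 2726 = -47837/25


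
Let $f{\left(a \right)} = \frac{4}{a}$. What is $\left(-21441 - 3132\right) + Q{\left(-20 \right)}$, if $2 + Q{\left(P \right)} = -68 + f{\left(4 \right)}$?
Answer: $-24642$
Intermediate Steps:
$Q{\left(P \right)} = -69$ ($Q{\left(P \right)} = -2 - \left(68 - \frac{4}{4}\right) = -2 + \left(-68 + 4 \cdot \frac{1}{4}\right) = -2 + \left(-68 + 1\right) = -2 - 67 = -69$)
$\left(-21441 - 3132\right) + Q{\left(-20 \right)} = \left(-21441 - 3132\right) - 69 = -24573 - 69 = -24642$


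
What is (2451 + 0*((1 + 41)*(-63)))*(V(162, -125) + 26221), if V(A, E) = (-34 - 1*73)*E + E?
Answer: 96743421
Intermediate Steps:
V(A, E) = -106*E (V(A, E) = (-34 - 73)*E + E = -107*E + E = -106*E)
(2451 + 0*((1 + 41)*(-63)))*(V(162, -125) + 26221) = (2451 + 0*((1 + 41)*(-63)))*(-106*(-125) + 26221) = (2451 + 0*(42*(-63)))*(13250 + 26221) = (2451 + 0*(-2646))*39471 = (2451 + 0)*39471 = 2451*39471 = 96743421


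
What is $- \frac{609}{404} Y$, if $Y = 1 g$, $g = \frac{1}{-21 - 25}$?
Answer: $\frac{609}{18584} \approx 0.03277$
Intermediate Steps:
$g = - \frac{1}{46}$ ($g = \frac{1}{-46} = - \frac{1}{46} \approx -0.021739$)
$Y = - \frac{1}{46}$ ($Y = 1 \left(- \frac{1}{46}\right) = - \frac{1}{46} \approx -0.021739$)
$- \frac{609}{404} Y = - \frac{609}{404} \left(- \frac{1}{46}\right) = \left(-609\right) \frac{1}{404} \left(- \frac{1}{46}\right) = \left(- \frac{609}{404}\right) \left(- \frac{1}{46}\right) = \frac{609}{18584}$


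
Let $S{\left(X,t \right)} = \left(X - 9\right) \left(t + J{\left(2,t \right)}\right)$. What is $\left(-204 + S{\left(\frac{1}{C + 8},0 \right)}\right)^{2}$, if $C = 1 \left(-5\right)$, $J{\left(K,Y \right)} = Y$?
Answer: $41616$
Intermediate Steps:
$C = -5$
$S{\left(X,t \right)} = 2 t \left(-9 + X\right)$ ($S{\left(X,t \right)} = \left(X - 9\right) \left(t + t\right) = \left(-9 + X\right) 2 t = 2 t \left(-9 + X\right)$)
$\left(-204 + S{\left(\frac{1}{C + 8},0 \right)}\right)^{2} = \left(-204 + 2 \cdot 0 \left(-9 + \frac{1}{-5 + 8}\right)\right)^{2} = \left(-204 + 2 \cdot 0 \left(-9 + \frac{1}{3}\right)\right)^{2} = \left(-204 + 2 \cdot 0 \left(- \frac{26}{3}\right)\right)^{2} = \left(-204 + 0\right)^{2} = \left(-204\right)^{2} = 41616$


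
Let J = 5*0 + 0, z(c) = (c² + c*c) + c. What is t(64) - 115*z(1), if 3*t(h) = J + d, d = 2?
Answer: -1033/3 ≈ -344.33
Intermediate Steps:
z(c) = c + 2*c² (z(c) = (c² + c²) + c = 2*c² + c = c + 2*c²)
J = 0 (J = 0 + 0 = 0)
t(h) = ⅔ (t(h) = (0 + 2)/3 = (⅓)*2 = ⅔)
t(64) - 115*z(1) = ⅔ - 115*1*(1 + 2*1) = ⅔ - 115*1*(1 + 2) = ⅔ - 115*1*3 = ⅔ - 115*3 = ⅔ - 1*345 = ⅔ - 345 = -1033/3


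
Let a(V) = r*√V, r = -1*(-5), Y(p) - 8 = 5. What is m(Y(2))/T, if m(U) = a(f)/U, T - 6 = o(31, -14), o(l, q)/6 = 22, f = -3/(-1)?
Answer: 5*√3/1794 ≈ 0.0048273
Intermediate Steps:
Y(p) = 13 (Y(p) = 8 + 5 = 13)
r = 5
f = 3 (f = -3*(-1) = 3)
o(l, q) = 132 (o(l, q) = 6*22 = 132)
T = 138 (T = 6 + 132 = 138)
a(V) = 5*√V
m(U) = 5*√3/U (m(U) = (5*√3)/U = 5*√3/U)
m(Y(2))/T = (5*√3/13)/138 = (5*√3*(1/13))*(1/138) = (5*√3/13)*(1/138) = 5*√3/1794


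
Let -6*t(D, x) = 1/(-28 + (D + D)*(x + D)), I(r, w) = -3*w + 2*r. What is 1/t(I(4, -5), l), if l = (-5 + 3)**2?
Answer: -7284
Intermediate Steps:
l = 4 (l = (-2)**2 = 4)
t(D, x) = -1/(6*(-28 + 2*D*(D + x))) (t(D, x) = -1/(6*(-28 + (D + D)*(x + D))) = -1/(6*(-28 + (2*D)*(D + x))) = -1/(6*(-28 + 2*D*(D + x))))
1/t(I(4, -5), l) = 1/(-1/(-168 + 12*(-3*(-5) + 2*4)**2 + 12*(-3*(-5) + 2*4)*4)) = 1/(-1/(-168 + 12*(15 + 8)**2 + 12*(15 + 8)*4)) = 1/(-1/(-168 + 12*23**2 + 12*23*4)) = 1/(-1/(-168 + 12*529 + 1104)) = 1/(-1/(-168 + 6348 + 1104)) = 1/(-1/7284) = -7284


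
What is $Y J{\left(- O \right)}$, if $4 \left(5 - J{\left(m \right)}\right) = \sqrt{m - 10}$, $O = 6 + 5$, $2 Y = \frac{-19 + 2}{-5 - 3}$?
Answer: $\frac{85}{16} - \frac{17 i \sqrt{21}}{64} \approx 5.3125 - 1.2172 i$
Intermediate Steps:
$Y = \frac{17}{16}$ ($Y = \frac{\left(-19 + 2\right) \frac{1}{-5 - 3}}{2} = \frac{\left(-17\right) \frac{1}{-8}}{2} = \frac{\left(-17\right) \left(- \frac{1}{8}\right)}{2} = \frac{1}{2} \cdot \frac{17}{8} = \frac{17}{16} \approx 1.0625$)
$O = 11$
$J{\left(m \right)} = 5 - \frac{\sqrt{-10 + m}}{4}$ ($J{\left(m \right)} = 5 - \frac{\sqrt{m - 10}}{4} = 5 - \frac{\sqrt{-10 + m}}{4}$)
$Y J{\left(- O \right)} = \frac{17 \left(5 - \frac{\sqrt{-10 - 11}}{4}\right)}{16} = \frac{17 \left(5 - \frac{\sqrt{-21}}{4}\right)}{16} = \frac{17 \left(5 - \frac{i \sqrt{21}}{4}\right)}{16} = \frac{85}{16} - \frac{17 i \sqrt{21}}{64}$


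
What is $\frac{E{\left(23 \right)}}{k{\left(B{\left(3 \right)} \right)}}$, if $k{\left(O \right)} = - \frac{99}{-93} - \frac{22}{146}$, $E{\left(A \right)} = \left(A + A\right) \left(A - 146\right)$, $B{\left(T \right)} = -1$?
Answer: $- \frac{6402027}{1034} \approx -6191.5$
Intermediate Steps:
$E{\left(A \right)} = 2 A \left(-146 + A\right)$
$k{\left(O \right)} = \frac{2068}{2263}$ ($k{\left(O \right)} = \left(-99\right) \left(- \frac{1}{93}\right) - \frac{11}{73} = \frac{33}{31} - \frac{11}{73} = \frac{2068}{2263}$)
$\frac{E{\left(23 \right)}}{k{\left(B{\left(3 \right)} \right)}} = \frac{2 \cdot 23 \left(-146 + 23\right)}{\frac{2068}{2263}} = 2 \cdot 23 \left(-123\right) \frac{2263}{2068} = \left(-5658\right) \frac{2263}{2068} = - \frac{6402027}{1034}$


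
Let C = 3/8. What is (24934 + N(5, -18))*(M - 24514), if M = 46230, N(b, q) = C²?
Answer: 8663516765/16 ≈ 5.4147e+8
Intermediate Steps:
C = 3/8 (C = 3*(⅛) = 3/8 ≈ 0.37500)
N(b, q) = 9/64 (N(b, q) = (3/8)² = 9/64)
(24934 + N(5, -18))*(M - 24514) = (24934 + 9/64)*(46230 - 24514) = (1595785/64)*21716 = 8663516765/16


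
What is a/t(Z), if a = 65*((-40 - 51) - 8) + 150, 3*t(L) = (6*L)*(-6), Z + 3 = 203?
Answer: 419/160 ≈ 2.6188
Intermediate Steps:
Z = 200 (Z = -3 + 203 = 200)
t(L) = -12*L (t(L) = ((6*L)*(-6))/3 = (-36*L)/3 = -12*L)
a = -6285 (a = 65*(-91 - 8) + 150 = 65*(-99) + 150 = -6435 + 150 = -6285)
a/t(Z) = -6285/((-12*200)) = -6285/(-2400) = -6285*(-1/2400) = 419/160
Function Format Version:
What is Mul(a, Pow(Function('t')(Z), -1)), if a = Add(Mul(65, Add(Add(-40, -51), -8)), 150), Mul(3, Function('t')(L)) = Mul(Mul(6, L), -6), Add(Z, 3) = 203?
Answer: Rational(419, 160) ≈ 2.6188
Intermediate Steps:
Z = 200 (Z = Add(-3, 203) = 200)
Function('t')(L) = Mul(-12, L) (Function('t')(L) = Mul(Rational(1, 3), Mul(Mul(6, L), -6)) = Mul(Rational(1, 3), Mul(-36, L)) = Mul(-12, L))
a = -6285 (a = Add(Mul(65, Add(-91, -8)), 150) = Add(Mul(65, -99), 150) = Add(-6435, 150) = -6285)
Mul(a, Pow(Function('t')(Z), -1)) = Mul(-6285, Pow(Mul(-12, 200), -1)) = Mul(-6285, Pow(-2400, -1)) = Mul(-6285, Rational(-1, 2400)) = Rational(419, 160)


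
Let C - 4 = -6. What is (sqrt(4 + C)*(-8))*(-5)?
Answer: 40*sqrt(2) ≈ 56.569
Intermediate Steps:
C = -2 (C = 4 - 6 = -2)
(sqrt(4 + C)*(-8))*(-5) = (sqrt(4 - 2)*(-8))*(-5) = (sqrt(2)*(-8))*(-5) = -8*sqrt(2)*(-5) = 40*sqrt(2)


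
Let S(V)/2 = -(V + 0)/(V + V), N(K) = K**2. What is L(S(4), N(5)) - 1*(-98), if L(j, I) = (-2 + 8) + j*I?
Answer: 79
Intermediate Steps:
S(V) = -1 (S(V) = 2*(-(V + 0)/(V + V)) = 2*(-V/(2*V)) = 2*(-V*1/(2*V)) = 2*(-1*1/2) = 2*(-1/2) = -1)
L(j, I) = 6 + I*j
L(S(4), N(5)) - 1*(-98) = (6 + 5**2*(-1)) - 1*(-98) = (6 + 25*(-1)) + 98 = (6 - 25) + 98 = -19 + 98 = 79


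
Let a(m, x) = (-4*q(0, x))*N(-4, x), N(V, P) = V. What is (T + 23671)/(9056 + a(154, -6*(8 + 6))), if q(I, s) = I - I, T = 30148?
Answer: 53819/9056 ≈ 5.9429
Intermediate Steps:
q(I, s) = 0
a(m, x) = 0 (a(m, x) = -4*0*(-4) = 0*(-4) = 0)
(T + 23671)/(9056 + a(154, -6*(8 + 6))) = (30148 + 23671)/(9056 + 0) = 53819/9056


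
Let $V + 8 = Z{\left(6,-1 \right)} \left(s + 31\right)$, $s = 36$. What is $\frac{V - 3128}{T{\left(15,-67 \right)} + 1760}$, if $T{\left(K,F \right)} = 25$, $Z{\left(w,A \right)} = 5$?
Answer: $- \frac{2801}{1785} \approx -1.5692$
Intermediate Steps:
$V = 327$ ($V = -8 + 5 \left(36 + 31\right) = -8 + 5 \cdot 67 = -8 + 335 = 327$)
$\frac{V - 3128}{T{\left(15,-67 \right)} + 1760} = \frac{327 - 3128}{25 + 1760} = - \frac{2801}{1785}$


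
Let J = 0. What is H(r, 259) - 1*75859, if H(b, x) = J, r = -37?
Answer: -75859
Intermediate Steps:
H(b, x) = 0
H(r, 259) - 1*75859 = 0 - 1*75859 = 0 - 75859 = -75859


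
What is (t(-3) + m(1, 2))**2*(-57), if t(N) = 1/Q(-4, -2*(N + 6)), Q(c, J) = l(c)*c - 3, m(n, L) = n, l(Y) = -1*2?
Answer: -2052/25 ≈ -82.080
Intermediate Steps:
l(Y) = -2
Q(c, J) = -3 - 2*c (Q(c, J) = -2*c - 3 = -3 - 2*c)
t(N) = 1/5 (t(N) = 1/(-3 - 2*(-4)) = 1/(-3 + 8) = 1/5)
(t(-3) + m(1, 2))**2*(-57) = (1/5 + 1)**2*(-57) = (6/5)**2*(-57) = (36/25)*(-57) = -2052/25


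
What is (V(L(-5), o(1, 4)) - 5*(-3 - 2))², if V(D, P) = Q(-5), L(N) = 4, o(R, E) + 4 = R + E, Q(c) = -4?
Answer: 441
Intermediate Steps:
o(R, E) = -4 + E + R (o(R, E) = -4 + (R + E) = -4 + (E + R) = -4 + E + R)
V(D, P) = -4
(V(L(-5), o(1, 4)) - 5*(-3 - 2))² = (-4 - 5*(-3 - 2))² = (-4 - 5*(-5))² = (-4 + 25)² = 21² = 441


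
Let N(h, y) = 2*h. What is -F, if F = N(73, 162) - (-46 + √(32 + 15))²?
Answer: 2017 - 92*√47 ≈ 1386.3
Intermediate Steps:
F = 146 - (-46 + √47)² (F = 2*73 - (-46 + √(32 + 15))² = 146 - (-46 + √47)² ≈ -1386.3)
-F = -(-2017 + 92*√47) = 2017 - 92*√47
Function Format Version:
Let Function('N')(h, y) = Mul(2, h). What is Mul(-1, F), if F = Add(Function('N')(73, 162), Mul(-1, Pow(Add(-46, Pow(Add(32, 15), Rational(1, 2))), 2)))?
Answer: Add(2017, Mul(-92, Pow(47, Rational(1, 2)))) ≈ 1386.3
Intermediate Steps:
F = Add(146, Mul(-1, Pow(Add(-46, Pow(47, Rational(1, 2))), 2))) (F = Add(Mul(2, 73), Mul(-1, Pow(Add(-46, Pow(Add(32, 15), Rational(1, 2))), 2))) = Add(146, Mul(-1, Pow(Add(-46, Pow(47, Rational(1, 2))), 2))) ≈ -1386.3)
Mul(-1, F) = Mul(-1, Add(-2017, Mul(92, Pow(47, Rational(1, 2))))) = Add(2017, Mul(-92, Pow(47, Rational(1, 2))))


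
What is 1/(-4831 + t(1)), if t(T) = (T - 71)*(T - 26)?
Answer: -1/3081 ≈ -0.00032457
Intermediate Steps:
t(T) = (-71 + T)*(-26 + T)
1/(-4831 + t(1)) = 1/(-4831 + (1846 + 1² - 97*1)) = 1/(-4831 + (1846 + 1 - 97)) = 1/(-4831 + 1750) = 1/(-3081) = -1/3081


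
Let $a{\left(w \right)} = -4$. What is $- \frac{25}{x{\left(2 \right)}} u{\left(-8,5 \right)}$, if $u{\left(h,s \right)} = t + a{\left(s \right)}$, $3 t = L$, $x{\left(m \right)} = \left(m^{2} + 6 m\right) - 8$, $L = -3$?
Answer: $\frac{125}{8} \approx 15.625$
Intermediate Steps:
$x{\left(m \right)} = -8 + m^{2} + 6 m$
$t = -1$ ($t = \frac{1}{3} \left(-3\right) = -1$)
$u{\left(h,s \right)} = -5$ ($u{\left(h,s \right)} = -1 - 4 = -5$)
$- \frac{25}{x{\left(2 \right)}} u{\left(-8,5 \right)} = - \frac{25}{-8 + 2^{2} + 6 \cdot 2} \left(-5\right) = - \frac{25}{-8 + 4 + 12} \left(-5\right) = - \frac{25}{8} \left(-5\right) = \left(-25\right) \frac{1}{8} \left(-5\right) = \left(- \frac{25}{8}\right) \left(-5\right) = \frac{125}{8}$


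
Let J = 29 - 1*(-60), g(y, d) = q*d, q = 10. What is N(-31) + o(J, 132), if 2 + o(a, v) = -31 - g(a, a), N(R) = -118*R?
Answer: 2735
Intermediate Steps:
g(y, d) = 10*d
J = 89 (J = 29 + 60 = 89)
o(a, v) = -33 - 10*a (o(a, v) = -2 + (-31 - 10*a) = -33 - 10*a)
N(-31) + o(J, 132) = -118*(-31) + (-33 - 10*89) = 3658 + (-33 - 890) = 3658 - 923 = 2735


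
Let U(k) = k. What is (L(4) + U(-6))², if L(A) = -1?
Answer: 49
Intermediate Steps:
(L(4) + U(-6))² = (-1 - 6)² = (-7)² = 49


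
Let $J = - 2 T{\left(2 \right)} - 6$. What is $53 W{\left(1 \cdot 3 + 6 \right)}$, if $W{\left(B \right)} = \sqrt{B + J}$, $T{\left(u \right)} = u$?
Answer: $53 i \approx 53.0 i$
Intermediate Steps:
$J = -10$ ($J = \left(-2\right) 2 - 6 = -4 - 6 = -10$)
$W{\left(B \right)} = \sqrt{-10 + B}$ ($W{\left(B \right)} = \sqrt{B - 10} = \sqrt{-10 + B}$)
$53 W{\left(1 \cdot 3 + 6 \right)} = 53 \sqrt{-10 + \left(1 \cdot 3 + 6\right)} = 53 \sqrt{-10 + \left(3 + 6\right)} = 53 \sqrt{-10 + 9} = 53 \sqrt{-1} = 53 i$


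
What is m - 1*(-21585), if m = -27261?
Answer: -5676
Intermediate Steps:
m - 1*(-21585) = -27261 - 1*(-21585) = -27261 + 21585 = -5676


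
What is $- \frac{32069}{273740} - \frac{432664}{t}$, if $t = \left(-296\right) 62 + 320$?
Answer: $\frac{7366198447}{308504980} \approx 23.877$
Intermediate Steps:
$t = -18032$ ($t = -18352 + 320 = -18032$)
$- \frac{32069}{273740} - \frac{432664}{t} = - \frac{32069}{273740} - \frac{432664}{-18032} = \left(-32069\right) \frac{1}{273740} - - \frac{54083}{2254} = - \frac{32069}{273740} + \frac{54083}{2254} = \frac{7366198447}{308504980}$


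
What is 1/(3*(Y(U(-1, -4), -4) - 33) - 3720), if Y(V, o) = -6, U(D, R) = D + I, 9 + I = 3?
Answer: -1/3837 ≈ -0.00026062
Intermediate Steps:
I = -6 (I = -9 + 3 = -6)
U(D, R) = -6 + D (U(D, R) = D - 6 = -6 + D)
1/(3*(Y(U(-1, -4), -4) - 33) - 3720) = 1/(3*(-6 - 33) - 3720) = 1/(3*(-39) - 3720) = 1/(-117 - 3720) = 1/(-3837) = -1/3837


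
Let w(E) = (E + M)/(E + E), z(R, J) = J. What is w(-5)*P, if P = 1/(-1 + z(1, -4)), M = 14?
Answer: 9/50 ≈ 0.18000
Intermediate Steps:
w(E) = (14 + E)/(2*E) (w(E) = (E + 14)/(E + E) = (14 + E)/((2*E)) = (14 + E)*(1/(2*E)) = (14 + E)/(2*E))
P = -⅕ (P = 1/(-1 - 4) = 1/(-5) = -⅕ ≈ -0.20000)
w(-5)*P = ((½)*(14 - 5)/(-5))*(-⅕) = ((½)*(-⅕)*9)*(-⅕) = -9/10*(-⅕) = 9/50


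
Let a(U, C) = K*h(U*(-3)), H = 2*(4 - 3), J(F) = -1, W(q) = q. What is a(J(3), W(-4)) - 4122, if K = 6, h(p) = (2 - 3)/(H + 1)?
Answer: -4124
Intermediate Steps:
H = 2 (H = 2*1 = 2)
h(p) = -⅓ (h(p) = (2 - 3)/(2 + 1) = -1/3 = -1*⅓ = -⅓)
a(U, C) = -2 (a(U, C) = 6*(-⅓) = -2)
a(J(3), W(-4)) - 4122 = -2 - 4122 = -4124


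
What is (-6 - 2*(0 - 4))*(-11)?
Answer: -22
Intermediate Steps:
(-6 - 2*(0 - 4))*(-11) = (-6 - 2*(-4))*(-11) = (-6 + 8)*(-11) = 2*(-11) = -22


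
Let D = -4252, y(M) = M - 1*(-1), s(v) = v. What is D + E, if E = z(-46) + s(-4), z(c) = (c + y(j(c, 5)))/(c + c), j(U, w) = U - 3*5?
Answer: -195723/46 ≈ -4254.8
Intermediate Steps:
j(U, w) = -15 + U (j(U, w) = U - 15 = -15 + U)
y(M) = 1 + M (y(M) = M + 1 = 1 + M)
z(c) = (-14 + 2*c)/(2*c) (z(c) = (c + (1 + (-15 + c)))/(c + c) = (c + (-14 + c))/((2*c)) = (-14 + 2*c)*(1/(2*c)) = (-14 + 2*c)/(2*c))
E = -131/46 (E = (-7 - 46)/(-46) - 4 = -1/46*(-53) - 4 = 53/46 - 4 = -131/46 ≈ -2.8478)
D + E = -4252 - 131/46 = -195723/46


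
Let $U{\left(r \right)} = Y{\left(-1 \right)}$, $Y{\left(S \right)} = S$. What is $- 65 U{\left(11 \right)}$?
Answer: $65$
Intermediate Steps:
$U{\left(r \right)} = -1$
$- 65 U{\left(11 \right)} = \left(-65\right) \left(-1\right) = 65$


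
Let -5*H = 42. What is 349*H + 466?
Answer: -12328/5 ≈ -2465.6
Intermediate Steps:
H = -42/5 (H = -⅕*42 = -42/5 ≈ -8.4000)
349*H + 466 = 349*(-42/5) + 466 = -14658/5 + 466 = -12328/5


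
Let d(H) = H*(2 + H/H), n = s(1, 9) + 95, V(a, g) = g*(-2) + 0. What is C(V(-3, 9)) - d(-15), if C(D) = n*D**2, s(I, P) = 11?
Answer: 34389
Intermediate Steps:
V(a, g) = -2*g (V(a, g) = -2*g + 0 = -2*g)
n = 106 (n = 11 + 95 = 106)
d(H) = 3*H (d(H) = H*(2 + 1) = H*3 = 3*H)
C(D) = 106*D**2
C(V(-3, 9)) - d(-15) = 106*(-2*9)**2 - 3*(-15) = 106*(-18)**2 - 1*(-45) = 106*324 + 45 = 34344 + 45 = 34389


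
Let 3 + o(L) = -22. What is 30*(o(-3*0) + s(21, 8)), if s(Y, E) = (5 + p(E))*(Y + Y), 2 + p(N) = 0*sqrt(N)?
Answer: 3030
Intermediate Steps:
p(N) = -2 (p(N) = -2 + 0*sqrt(N) = -2 + 0 = -2)
o(L) = -25 (o(L) = -3 - 22 = -25)
s(Y, E) = 6*Y (s(Y, E) = (5 - 2)*(Y + Y) = 3*(2*Y) = 6*Y)
30*(o(-3*0) + s(21, 8)) = 30*(-25 + 6*21) = 30*(-25 + 126) = 30*101 = 3030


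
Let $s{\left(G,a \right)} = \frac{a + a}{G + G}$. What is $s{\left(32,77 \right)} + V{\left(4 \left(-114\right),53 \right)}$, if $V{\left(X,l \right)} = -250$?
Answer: $- \frac{7923}{32} \approx -247.59$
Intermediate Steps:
$s{\left(G,a \right)} = \frac{a}{G}$ ($s{\left(G,a \right)} = \frac{2 a}{2 G} = 2 a \frac{1}{2 G} = \frac{a}{G}$)
$s{\left(32,77 \right)} + V{\left(4 \left(-114\right),53 \right)} = \frac{77}{32} - 250 = - \frac{7923}{32}$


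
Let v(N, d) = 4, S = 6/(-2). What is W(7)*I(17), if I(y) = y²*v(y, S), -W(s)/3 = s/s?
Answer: -3468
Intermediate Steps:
W(s) = -3 (W(s) = -3*s/s = -3*1 = -3)
S = -3 (S = 6*(-½) = -3)
I(y) = 4*y² (I(y) = y²*4 = 4*y²)
W(7)*I(17) = -12*17² = -12*289 = -3*1156 = -3468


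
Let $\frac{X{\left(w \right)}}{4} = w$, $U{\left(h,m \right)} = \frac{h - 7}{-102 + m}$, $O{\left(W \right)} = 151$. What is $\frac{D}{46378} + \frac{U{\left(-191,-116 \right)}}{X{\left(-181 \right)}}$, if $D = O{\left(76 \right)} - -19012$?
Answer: $\frac{753837943}{1829983124} \approx 0.41194$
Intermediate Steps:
$U{\left(h,m \right)} = \frac{-7 + h}{-102 + m}$
$X{\left(w \right)} = 4 w$
$D = 19163$ ($D = 151 - -19012 = 151 + 19012 = 19163$)
$\frac{D}{46378} + \frac{U{\left(-191,-116 \right)}}{X{\left(-181 \right)}} = \frac{19163}{46378} + \frac{\frac{1}{-102 - 116} \left(-7 - 191\right)}{4 \left(-181\right)} = 19163 \cdot \frac{1}{46378} + \frac{\frac{1}{-218} \left(-198\right)}{-724} = \frac{19163}{46378} + \left(- \frac{1}{218}\right) \left(-198\right) \left(- \frac{1}{724}\right) = \frac{19163}{46378} + \frac{99}{109} \left(- \frac{1}{724}\right) = \frac{19163}{46378} - \frac{99}{78916} = \frac{753837943}{1829983124}$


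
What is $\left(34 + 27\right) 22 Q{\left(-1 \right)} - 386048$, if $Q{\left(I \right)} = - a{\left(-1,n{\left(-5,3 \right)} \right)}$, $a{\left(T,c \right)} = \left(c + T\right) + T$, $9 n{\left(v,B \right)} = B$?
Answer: $- \frac{1151434}{3} \approx -3.8381 \cdot 10^{5}$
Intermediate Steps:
$n{\left(v,B \right)} = \frac{B}{9}$
$a{\left(T,c \right)} = c + 2 T$ ($a{\left(T,c \right)} = \left(T + c\right) + T = c + 2 T$)
$Q{\left(I \right)} = \frac{5}{3}$ ($Q{\left(I \right)} = - (\frac{1}{9} \cdot 3 + 2 \left(-1\right)) = - (\frac{1}{3} - 2) = \left(-1\right) \left(- \frac{5}{3}\right) = \frac{5}{3}$)
$\left(34 + 27\right) 22 Q{\left(-1 \right)} - 386048 = \left(34 + 27\right) 22 \cdot \frac{5}{3} - 386048 = 61 \cdot 22 \cdot \frac{5}{3} - 386048 = 1342 \cdot \frac{5}{3} - 386048 = \frac{6710}{3} - 386048 = - \frac{1151434}{3}$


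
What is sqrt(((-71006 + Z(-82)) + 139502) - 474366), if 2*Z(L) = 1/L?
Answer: I*sqrt(2729069921)/82 ≈ 637.08*I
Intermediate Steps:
Z(L) = 1/(2*L)
sqrt(((-71006 + Z(-82)) + 139502) - 474366) = sqrt(((-71006 + (1/2)/(-82)) + 139502) - 474366) = sqrt(((-71006 + (1/2)*(-1/82)) + 139502) - 474366) = sqrt(((-71006 - 1/164) + 139502) - 474366) = sqrt((-11644985/164 + 139502) - 474366) = sqrt(11233343/164 - 474366) = sqrt(-66562681/164) = I*sqrt(2729069921)/82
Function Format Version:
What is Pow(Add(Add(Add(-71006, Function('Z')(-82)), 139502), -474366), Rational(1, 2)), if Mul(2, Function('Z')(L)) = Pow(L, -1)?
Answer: Mul(Rational(1, 82), I, Pow(2729069921, Rational(1, 2))) ≈ Mul(637.08, I)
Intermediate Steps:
Function('Z')(L) = Mul(Rational(1, 2), Pow(L, -1))
Pow(Add(Add(Add(-71006, Function('Z')(-82)), 139502), -474366), Rational(1, 2)) = Pow(Add(Add(Add(-71006, Mul(Rational(1, 2), Pow(-82, -1))), 139502), -474366), Rational(1, 2)) = Pow(Add(Add(Add(-71006, Mul(Rational(1, 2), Rational(-1, 82))), 139502), -474366), Rational(1, 2)) = Pow(Add(Add(Add(-71006, Rational(-1, 164)), 139502), -474366), Rational(1, 2)) = Pow(Add(Add(Rational(-11644985, 164), 139502), -474366), Rational(1, 2)) = Pow(Add(Rational(11233343, 164), -474366), Rational(1, 2)) = Pow(Rational(-66562681, 164), Rational(1, 2)) = Mul(Rational(1, 82), I, Pow(2729069921, Rational(1, 2)))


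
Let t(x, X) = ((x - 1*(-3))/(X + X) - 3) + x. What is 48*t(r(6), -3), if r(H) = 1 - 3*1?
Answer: -248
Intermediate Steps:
r(H) = -2 (r(H) = 1 - 3 = -2)
t(x, X) = -3 + x + (3 + x)/(2*X) (t(x, X) = ((x + 3)/((2*X)) - 3) + x = ((3 + x)*(1/(2*X)) - 3) + x = ((3 + x)/(2*X) - 3) + x = (-3 + (3 + x)/(2*X)) + x = -3 + x + (3 + x)/(2*X))
48*t(r(6), -3) = 48*((½)*(3 - 2 + 2*(-3)*(-3 - 2))/(-3)) = 48*((½)*(-⅓)*(3 - 2 + 2*(-3)*(-5))) = 48*((½)*(-⅓)*(3 - 2 + 30)) = 48*((½)*(-⅓)*31) = 48*(-31/6) = -248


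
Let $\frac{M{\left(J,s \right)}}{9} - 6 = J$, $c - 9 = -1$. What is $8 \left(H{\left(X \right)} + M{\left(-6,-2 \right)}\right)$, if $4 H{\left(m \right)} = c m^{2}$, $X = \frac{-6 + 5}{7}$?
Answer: $\frac{16}{49} \approx 0.32653$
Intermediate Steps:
$c = 8$ ($c = 9 - 1 = 8$)
$M{\left(J,s \right)} = 54 + 9 J$
$X = - \frac{1}{7}$ ($X = \left(-1\right) \frac{1}{7} = - \frac{1}{7} \approx -0.14286$)
$H{\left(m \right)} = 2 m^{2}$ ($H{\left(m \right)} = \frac{8 m^{2}}{4} = 2 m^{2}$)
$8 \left(H{\left(X \right)} + M{\left(-6,-2 \right)}\right) = 8 \left(2 \left(- \frac{1}{7}\right)^{2} + \left(54 + 9 \left(-6\right)\right)\right) = 8 \left(2 \cdot \frac{1}{49} + \left(54 - 54\right)\right) = 8 \left(\frac{2}{49} + 0\right) = 8 \cdot \frac{2}{49} = \frac{16}{49}$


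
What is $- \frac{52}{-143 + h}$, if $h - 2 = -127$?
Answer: $\frac{13}{67} \approx 0.19403$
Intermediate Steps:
$h = -125$ ($h = 2 - 127 = -125$)
$- \frac{52}{-143 + h} = - \frac{52}{-143 - 125} = - \frac{52}{-268} = \left(-52\right) \left(- \frac{1}{268}\right) = \frac{13}{67}$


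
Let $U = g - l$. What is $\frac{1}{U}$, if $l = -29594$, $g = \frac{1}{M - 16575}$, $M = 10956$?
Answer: $\frac{5619}{166288685} \approx 3.3791 \cdot 10^{-5}$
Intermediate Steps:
$g = - \frac{1}{5619}$ ($g = \frac{1}{10956 - 16575} = \frac{1}{-5619} = - \frac{1}{5619} \approx -0.00017797$)
$U = \frac{166288685}{5619}$ ($U = - \frac{1}{5619} - -29594 = - \frac{1}{5619} + 29594 = \frac{166288685}{5619} \approx 29594.0$)
$\frac{1}{U} = \frac{1}{\frac{166288685}{5619}} = \frac{5619}{166288685}$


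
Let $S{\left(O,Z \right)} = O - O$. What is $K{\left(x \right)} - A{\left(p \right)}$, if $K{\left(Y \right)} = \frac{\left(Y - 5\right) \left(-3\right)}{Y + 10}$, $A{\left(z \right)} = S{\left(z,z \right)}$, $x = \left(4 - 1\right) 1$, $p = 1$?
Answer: $\frac{6}{13} \approx 0.46154$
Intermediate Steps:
$x = 3$ ($x = 3 \cdot 1 = 3$)
$S{\left(O,Z \right)} = 0$
$A{\left(z \right)} = 0$
$K{\left(Y \right)} = \frac{15 - 3 Y}{10 + Y}$ ($K{\left(Y \right)} = \frac{\left(-5 + Y\right) \left(-3\right)}{10 + Y} = \frac{15 - 3 Y}{10 + Y}$)
$K{\left(x \right)} - A{\left(p \right)} = \frac{3 \left(5 - 3\right)}{10 + 3} - 0 = \frac{3 \left(5 - 3\right)}{13} + 0 = 3 \cdot \frac{1}{13} \cdot 2 + 0 = \frac{6}{13} + 0 = \frac{6}{13}$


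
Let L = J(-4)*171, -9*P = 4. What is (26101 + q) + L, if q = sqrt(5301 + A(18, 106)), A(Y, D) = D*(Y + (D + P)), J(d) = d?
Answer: 25417 + sqrt(165581)/3 ≈ 25553.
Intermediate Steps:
P = -4/9 (P = -1/9*4 = -4/9 ≈ -0.44444)
L = -684 (L = -4*171 = -684)
A(Y, D) = D*(-4/9 + D + Y) (A(Y, D) = D*(Y + (D - 4/9)) = D*(Y + (-4/9 + D)) = D*(-4/9 + D + Y))
q = sqrt(165581)/3 (q = sqrt(5301 + (1/9)*106*(-4 + 9*106 + 9*18)) = sqrt(5301 + (1/9)*106*(-4 + 954 + 162)) = sqrt(5301 + (1/9)*106*1112) = sqrt(5301 + 117872/9) = sqrt(165581/9) = sqrt(165581)/3 ≈ 135.64)
(26101 + q) + L = (26101 + sqrt(165581)/3) - 684 = 25417 + sqrt(165581)/3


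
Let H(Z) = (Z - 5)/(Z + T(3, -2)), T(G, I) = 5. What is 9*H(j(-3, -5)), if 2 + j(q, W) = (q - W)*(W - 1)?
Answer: 19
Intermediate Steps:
j(q, W) = -2 + (-1 + W)*(q - W) (j(q, W) = -2 + (q - W)*(W - 1) = -2 + (q - W)*(-1 + W) = -2 + (-1 + W)*(q - W))
H(Z) = (-5 + Z)/(5 + Z) (H(Z) = (Z - 5)/(Z + 5) = (-5 + Z)/(5 + Z))
9*H(j(-3, -5)) = 9*((-5 + (-2 - 5 - 1*(-3) - 1*(-5)² - 5*(-3)))/(5 + (-2 - 5 - 1*(-3) - 1*(-5)² - 5*(-3)))) = 9*((-5 + (-2 - 5 + 3 - 1*25 + 15))/(5 + (-2 - 5 + 3 - 1*25 + 15))) = 9*((-5 + (-2 - 5 + 3 - 25 + 15))/(5 + (-2 - 5 + 3 - 25 + 15))) = 9*((-5 - 14)/(5 - 14)) = 9*(-19/(-9)) = 9*(-⅑*(-19)) = 9*(19/9) = 19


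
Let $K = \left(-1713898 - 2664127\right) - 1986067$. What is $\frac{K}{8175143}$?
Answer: $- \frac{6364092}{8175143} \approx -0.77847$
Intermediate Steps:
$K = -6364092$ ($K = -4378025 - 1986067 = -6364092$)
$\frac{K}{8175143} = - \frac{6364092}{8175143}$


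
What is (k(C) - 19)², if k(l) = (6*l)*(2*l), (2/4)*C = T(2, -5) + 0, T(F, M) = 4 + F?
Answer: 2920681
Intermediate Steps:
C = 12 (C = 2*((4 + 2) + 0) = 2*(6 + 0) = 2*6 = 12)
k(l) = 12*l²
(k(C) - 19)² = (12*12² - 19)² = (12*144 - 19)² = (1728 - 19)² = 1709² = 2920681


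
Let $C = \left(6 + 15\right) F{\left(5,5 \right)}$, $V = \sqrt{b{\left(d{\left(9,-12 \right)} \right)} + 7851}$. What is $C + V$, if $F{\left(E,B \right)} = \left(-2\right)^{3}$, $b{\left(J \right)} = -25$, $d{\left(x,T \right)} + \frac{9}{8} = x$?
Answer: $-168 + \sqrt{7826} \approx -79.535$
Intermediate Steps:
$d{\left(x,T \right)} = - \frac{9}{8} + x$
$F{\left(E,B \right)} = -8$
$V = \sqrt{7826}$ ($V = \sqrt{-25 + 7851} = \sqrt{7826} \approx 88.465$)
$C = -168$ ($C = \left(6 + 15\right) \left(-8\right) = 21 \left(-8\right) = -168$)
$C + V = -168 + \sqrt{7826}$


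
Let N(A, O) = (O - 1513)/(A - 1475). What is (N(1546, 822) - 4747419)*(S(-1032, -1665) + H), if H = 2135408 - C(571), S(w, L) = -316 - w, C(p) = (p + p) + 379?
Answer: -719505168626320/71 ≈ -1.0134e+13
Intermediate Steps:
C(p) = 379 + 2*p (C(p) = 2*p + 379 = 379 + 2*p)
N(A, O) = (-1513 + O)/(-1475 + A)
H = 2133887 (H = 2135408 - (379 + 2*571) = 2135408 - (379 + 1142) = 2135408 - 1*1521 = 2135408 - 1521 = 2133887)
(N(1546, 822) - 4747419)*(S(-1032, -1665) + H) = ((-1513 + 822)/(-1475 + 1546) - 4747419)*((-316 - 1*(-1032)) + 2133887) = (-691/71 - 4747419)*((-316 + 1032) + 2133887) = ((1/71)*(-691) - 4747419)*(716 + 2133887) = (-691/71 - 4747419)*2134603 = -337067440/71*2134603 = -719505168626320/71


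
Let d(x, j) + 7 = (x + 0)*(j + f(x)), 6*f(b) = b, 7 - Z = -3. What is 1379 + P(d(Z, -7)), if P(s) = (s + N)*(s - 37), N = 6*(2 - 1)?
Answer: 60007/9 ≈ 6667.4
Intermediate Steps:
Z = 10 (Z = 7 - 1*(-3) = 7 + 3 = 10)
f(b) = b/6
N = 6 (N = 6*1 = 6)
d(x, j) = -7 + x*(j + x/6) (d(x, j) = -7 + (x + 0)*(j + x/6) = -7 + x*(j + x/6))
P(s) = (-37 + s)*(6 + s) (P(s) = (s + 6)*(s - 37) = (6 + s)*(-37 + s) = (-37 + s)*(6 + s))
1379 + P(d(Z, -7)) = 1379 + (-222 + (-7 + (⅙)*10² - 7*10)² - 31*(-7 + (⅙)*10² - 7*10)) = 1379 + (-222 + (-7 + (⅙)*100 - 70)² - 31*(-7 + (⅙)*100 - 70)) = 1379 + (-222 + (-7 + 50/3 - 70)² - 31*(-7 + 50/3 - 70)) = 1379 + (-222 + (-181/3)² - 31*(-181/3)) = 1379 + (-222 + 32761/9 + 5611/3) = 1379 + 47596/9 = 60007/9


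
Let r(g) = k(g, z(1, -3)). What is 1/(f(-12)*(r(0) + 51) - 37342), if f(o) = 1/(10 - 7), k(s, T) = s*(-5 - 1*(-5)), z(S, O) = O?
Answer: -1/37325 ≈ -2.6792e-5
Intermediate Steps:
k(s, T) = 0 (k(s, T) = s*(-5 + 5) = s*0 = 0)
r(g) = 0
f(o) = ⅓ (f(o) = 1/3 = ⅓)
1/(f(-12)*(r(0) + 51) - 37342) = 1/((0 + 51)/3 - 37342) = 1/((⅓)*51 - 37342) = 1/(17 - 37342) = 1/(-37325) = -1/37325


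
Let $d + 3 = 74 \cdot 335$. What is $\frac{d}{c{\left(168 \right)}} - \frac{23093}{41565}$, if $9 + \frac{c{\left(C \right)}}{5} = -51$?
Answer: $- \frac{23048879}{277100} \approx -83.179$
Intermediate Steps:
$d = 24787$ ($d = -3 + 74 \cdot 335 = -3 + 24790 = 24787$)
$c{\left(C \right)} = -300$ ($c{\left(C \right)} = -45 + 5 \left(-51\right) = -45 - 255 = -300$)
$\frac{d}{c{\left(168 \right)}} - \frac{23093}{41565} = \frac{24787}{-300} - \frac{23093}{41565} = 24787 \left(- \frac{1}{300}\right) - \frac{23093}{41565} = - \frac{24787}{300} - \frac{23093}{41565} = - \frac{23048879}{277100}$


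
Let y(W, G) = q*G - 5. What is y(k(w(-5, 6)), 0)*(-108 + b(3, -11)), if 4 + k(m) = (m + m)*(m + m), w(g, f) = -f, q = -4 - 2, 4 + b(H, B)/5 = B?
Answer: 915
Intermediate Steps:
b(H, B) = -20 + 5*B
q = -6
k(m) = -4 + 4*m² (k(m) = -4 + (m + m)*(m + m) = -4 + (2*m)*(2*m) = -4 + 4*m²)
y(W, G) = -5 - 6*G (y(W, G) = -6*G - 5 = -5 - 6*G)
y(k(w(-5, 6)), 0)*(-108 + b(3, -11)) = (-5 - 6*0)*(-108 + (-20 + 5*(-11))) = (-5 + 0)*(-108 + (-20 - 55)) = -5*(-108 - 75) = -5*(-183) = 915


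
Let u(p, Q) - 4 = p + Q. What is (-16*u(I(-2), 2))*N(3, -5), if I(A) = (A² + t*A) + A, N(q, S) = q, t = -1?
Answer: -480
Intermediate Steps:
I(A) = A² (I(A) = (A² - A) + A = A²)
u(p, Q) = 4 + Q + p (u(p, Q) = 4 + (p + Q) = 4 + (Q + p) = 4 + Q + p)
(-16*u(I(-2), 2))*N(3, -5) = -16*(4 + 2 + (-2)²)*3 = -16*(4 + 2 + 4)*3 = -16*10*3 = -160*3 = -480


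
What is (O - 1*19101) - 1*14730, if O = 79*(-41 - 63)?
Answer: -42047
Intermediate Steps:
O = -8216 (O = 79*(-104) = -8216)
(O - 1*19101) - 1*14730 = (-8216 - 1*19101) - 1*14730 = (-8216 - 19101) - 14730 = -27317 - 14730 = -42047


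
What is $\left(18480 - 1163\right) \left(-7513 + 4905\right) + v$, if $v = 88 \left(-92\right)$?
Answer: $-45170832$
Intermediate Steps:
$v = -8096$
$\left(18480 - 1163\right) \left(-7513 + 4905\right) + v = \left(18480 - 1163\right) \left(-7513 + 4905\right) - 8096 = 17317 \left(-2608\right) - 8096 = -45162736 - 8096 = -45170832$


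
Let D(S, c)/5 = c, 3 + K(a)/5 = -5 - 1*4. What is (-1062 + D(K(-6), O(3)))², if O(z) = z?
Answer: 1096209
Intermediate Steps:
K(a) = -60 (K(a) = -15 + 5*(-5 - 1*4) = -15 + 5*(-5 - 4) = -15 + 5*(-9) = -15 - 45 = -60)
D(S, c) = 5*c
(-1062 + D(K(-6), O(3)))² = (-1062 + 5*3)² = (-1062 + 15)² = (-1047)² = 1096209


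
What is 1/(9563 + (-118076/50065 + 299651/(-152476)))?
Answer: 7633710940/72968171935729 ≈ 0.00010462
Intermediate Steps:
1/(9563 + (-118076/50065 + 299651/(-152476))) = 1/(9563 + (-118076*1/50065 + 299651*(-1/152476))) = 1/(9563 + (-118076/50065 - 299651/152476)) = 1/(9563 - 33005783491/7633710940) = 1/(72968171935729/7633710940) = 7633710940/72968171935729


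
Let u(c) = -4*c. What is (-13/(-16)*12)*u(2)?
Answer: -78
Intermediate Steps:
(-13/(-16)*12)*u(2) = (-13/(-16)*12)*(-4*2) = (-13*(-1/16)*12)*(-8) = ((13/16)*12)*(-8) = (39/4)*(-8) = -78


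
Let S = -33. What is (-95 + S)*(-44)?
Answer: 5632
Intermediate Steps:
(-95 + S)*(-44) = (-95 - 33)*(-44) = -128*(-44) = 5632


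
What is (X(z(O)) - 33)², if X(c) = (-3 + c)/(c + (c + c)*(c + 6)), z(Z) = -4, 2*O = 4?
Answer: 426409/400 ≈ 1066.0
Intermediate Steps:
O = 2 (O = (½)*4 = 2)
X(c) = (-3 + c)/(c + 2*c*(6 + c)) (X(c) = (-3 + c)/(c + (2*c)*(6 + c)) = (-3 + c)/(c + 2*c*(6 + c)))
(X(z(O)) - 33)² = ((-3 - 4)/((-4)*(13 + 2*(-4))) - 33)² = (-¼*(-7)/(13 - 8) - 33)² = (-¼*(-7)/5 - 33)² = (-¼*⅕*(-7) - 33)² = (7/20 - 33)² = (-653/20)² = 426409/400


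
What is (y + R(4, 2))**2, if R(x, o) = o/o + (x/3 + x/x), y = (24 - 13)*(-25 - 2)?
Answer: 776161/9 ≈ 86240.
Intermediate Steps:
y = -297 (y = 11*(-27) = -297)
R(x, o) = 2 + x/3 (R(x, o) = 1 + (x*(1/3) + 1) = 1 + (x/3 + 1) = 1 + (1 + x/3) = 2 + x/3)
(y + R(4, 2))**2 = (-297 + (2 + (1/3)*4))**2 = (-297 + (2 + 4/3))**2 = (-297 + 10/3)**2 = (-881/3)**2 = 776161/9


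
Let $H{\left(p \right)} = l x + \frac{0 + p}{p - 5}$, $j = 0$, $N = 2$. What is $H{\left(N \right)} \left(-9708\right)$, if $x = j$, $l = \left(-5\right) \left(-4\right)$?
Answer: $6472$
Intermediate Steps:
$l = 20$
$x = 0$
$H{\left(p \right)} = \frac{p}{-5 + p}$ ($H{\left(p \right)} = 20 \cdot 0 + \frac{0 + p}{p - 5} = 0 + \frac{p}{-5 + p} = \frac{p}{-5 + p}$)
$H{\left(N \right)} \left(-9708\right) = \frac{2}{-5 + 2} \left(-9708\right) = \frac{2}{-3} \left(-9708\right) = 2 \left(- \frac{1}{3}\right) \left(-9708\right) = \left(- \frac{2}{3}\right) \left(-9708\right) = 6472$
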